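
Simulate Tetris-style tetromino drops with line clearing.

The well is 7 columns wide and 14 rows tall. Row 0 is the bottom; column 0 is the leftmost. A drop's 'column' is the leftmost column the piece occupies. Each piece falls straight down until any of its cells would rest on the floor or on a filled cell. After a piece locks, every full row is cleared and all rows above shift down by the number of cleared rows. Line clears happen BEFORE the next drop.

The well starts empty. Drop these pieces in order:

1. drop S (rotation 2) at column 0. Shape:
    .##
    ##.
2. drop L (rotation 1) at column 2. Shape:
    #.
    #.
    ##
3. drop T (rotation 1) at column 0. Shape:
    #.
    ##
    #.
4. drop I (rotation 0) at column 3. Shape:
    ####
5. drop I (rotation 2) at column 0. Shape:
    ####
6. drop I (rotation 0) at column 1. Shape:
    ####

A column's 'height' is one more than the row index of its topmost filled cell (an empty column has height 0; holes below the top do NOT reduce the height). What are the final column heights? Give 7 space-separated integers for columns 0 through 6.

Answer: 6 7 7 7 7 4 4

Derivation:
Drop 1: S rot2 at col 0 lands with bottom-row=0; cleared 0 line(s) (total 0); column heights now [1 2 2 0 0 0 0], max=2
Drop 2: L rot1 at col 2 lands with bottom-row=2; cleared 0 line(s) (total 0); column heights now [1 2 5 3 0 0 0], max=5
Drop 3: T rot1 at col 0 lands with bottom-row=1; cleared 0 line(s) (total 0); column heights now [4 3 5 3 0 0 0], max=5
Drop 4: I rot0 at col 3 lands with bottom-row=3; cleared 0 line(s) (total 0); column heights now [4 3 5 4 4 4 4], max=5
Drop 5: I rot2 at col 0 lands with bottom-row=5; cleared 0 line(s) (total 0); column heights now [6 6 6 6 4 4 4], max=6
Drop 6: I rot0 at col 1 lands with bottom-row=6; cleared 0 line(s) (total 0); column heights now [6 7 7 7 7 4 4], max=7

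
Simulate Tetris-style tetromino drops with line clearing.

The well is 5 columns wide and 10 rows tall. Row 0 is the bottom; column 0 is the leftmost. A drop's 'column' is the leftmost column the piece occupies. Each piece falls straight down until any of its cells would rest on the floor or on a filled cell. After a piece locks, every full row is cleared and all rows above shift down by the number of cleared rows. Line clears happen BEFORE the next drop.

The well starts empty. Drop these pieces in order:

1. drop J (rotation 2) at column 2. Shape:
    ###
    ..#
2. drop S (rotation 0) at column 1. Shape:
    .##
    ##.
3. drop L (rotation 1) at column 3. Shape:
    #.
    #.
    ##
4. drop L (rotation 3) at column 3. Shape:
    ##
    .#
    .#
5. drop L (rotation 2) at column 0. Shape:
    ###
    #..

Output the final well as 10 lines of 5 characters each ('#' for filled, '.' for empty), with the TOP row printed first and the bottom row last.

Drop 1: J rot2 at col 2 lands with bottom-row=0; cleared 0 line(s) (total 0); column heights now [0 0 2 2 2], max=2
Drop 2: S rot0 at col 1 lands with bottom-row=2; cleared 0 line(s) (total 0); column heights now [0 3 4 4 2], max=4
Drop 3: L rot1 at col 3 lands with bottom-row=4; cleared 0 line(s) (total 0); column heights now [0 3 4 7 5], max=7
Drop 4: L rot3 at col 3 lands with bottom-row=5; cleared 0 line(s) (total 0); column heights now [0 3 4 8 8], max=8
Drop 5: L rot2 at col 0 lands with bottom-row=3; cleared 1 line(s) (total 1); column heights now [4 3 4 7 7], max=7

Answer: .....
.....
.....
...##
...##
...##
#.##.
.##..
..###
....#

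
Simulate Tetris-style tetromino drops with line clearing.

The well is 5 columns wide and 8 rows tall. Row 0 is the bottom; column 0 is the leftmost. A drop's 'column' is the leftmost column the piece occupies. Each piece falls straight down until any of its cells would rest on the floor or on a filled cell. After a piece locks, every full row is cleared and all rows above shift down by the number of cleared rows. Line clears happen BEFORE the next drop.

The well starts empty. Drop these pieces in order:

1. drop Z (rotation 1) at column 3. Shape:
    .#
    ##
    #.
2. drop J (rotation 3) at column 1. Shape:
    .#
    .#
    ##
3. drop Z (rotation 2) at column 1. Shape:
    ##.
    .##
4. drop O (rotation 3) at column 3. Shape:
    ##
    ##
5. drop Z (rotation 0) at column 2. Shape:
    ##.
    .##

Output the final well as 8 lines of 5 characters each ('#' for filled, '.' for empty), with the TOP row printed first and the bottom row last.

Drop 1: Z rot1 at col 3 lands with bottom-row=0; cleared 0 line(s) (total 0); column heights now [0 0 0 2 3], max=3
Drop 2: J rot3 at col 1 lands with bottom-row=0; cleared 0 line(s) (total 0); column heights now [0 1 3 2 3], max=3
Drop 3: Z rot2 at col 1 lands with bottom-row=3; cleared 0 line(s) (total 0); column heights now [0 5 5 4 3], max=5
Drop 4: O rot3 at col 3 lands with bottom-row=4; cleared 0 line(s) (total 0); column heights now [0 5 5 6 6], max=6
Drop 5: Z rot0 at col 2 lands with bottom-row=6; cleared 0 line(s) (total 0); column heights now [0 5 8 8 7], max=8

Answer: ..##.
...##
...##
.####
..##.
..#.#
..###
.###.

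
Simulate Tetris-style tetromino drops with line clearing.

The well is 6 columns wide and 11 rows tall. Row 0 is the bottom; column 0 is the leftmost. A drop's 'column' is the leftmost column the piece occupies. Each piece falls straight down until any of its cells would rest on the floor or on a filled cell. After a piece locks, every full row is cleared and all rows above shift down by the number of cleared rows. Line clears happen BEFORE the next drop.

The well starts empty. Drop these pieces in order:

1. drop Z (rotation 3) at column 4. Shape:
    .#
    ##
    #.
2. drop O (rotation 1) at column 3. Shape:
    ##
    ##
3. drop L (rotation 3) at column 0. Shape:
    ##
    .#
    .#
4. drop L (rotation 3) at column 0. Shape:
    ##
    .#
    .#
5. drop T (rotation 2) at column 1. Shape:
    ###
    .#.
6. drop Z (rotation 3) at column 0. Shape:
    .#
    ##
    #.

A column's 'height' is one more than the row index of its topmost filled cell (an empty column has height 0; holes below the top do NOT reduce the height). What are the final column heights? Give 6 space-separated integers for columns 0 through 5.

Drop 1: Z rot3 at col 4 lands with bottom-row=0; cleared 0 line(s) (total 0); column heights now [0 0 0 0 2 3], max=3
Drop 2: O rot1 at col 3 lands with bottom-row=2; cleared 0 line(s) (total 0); column heights now [0 0 0 4 4 3], max=4
Drop 3: L rot3 at col 0 lands with bottom-row=0; cleared 0 line(s) (total 0); column heights now [3 3 0 4 4 3], max=4
Drop 4: L rot3 at col 0 lands with bottom-row=3; cleared 0 line(s) (total 0); column heights now [6 6 0 4 4 3], max=6
Drop 5: T rot2 at col 1 lands with bottom-row=5; cleared 0 line(s) (total 0); column heights now [6 7 7 7 4 3], max=7
Drop 6: Z rot3 at col 0 lands with bottom-row=6; cleared 0 line(s) (total 0); column heights now [8 9 7 7 4 3], max=9

Answer: 8 9 7 7 4 3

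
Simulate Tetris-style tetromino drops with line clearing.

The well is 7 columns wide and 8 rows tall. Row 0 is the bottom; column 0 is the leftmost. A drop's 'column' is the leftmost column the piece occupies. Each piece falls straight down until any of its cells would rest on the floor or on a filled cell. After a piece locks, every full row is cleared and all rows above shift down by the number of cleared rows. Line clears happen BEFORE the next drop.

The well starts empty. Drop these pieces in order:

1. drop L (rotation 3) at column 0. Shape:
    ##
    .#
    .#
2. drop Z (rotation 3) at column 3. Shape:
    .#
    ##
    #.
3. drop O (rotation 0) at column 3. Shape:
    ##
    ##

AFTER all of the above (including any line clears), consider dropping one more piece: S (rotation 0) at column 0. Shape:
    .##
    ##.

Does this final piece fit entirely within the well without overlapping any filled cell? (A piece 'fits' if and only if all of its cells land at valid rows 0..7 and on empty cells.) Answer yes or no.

Answer: yes

Derivation:
Drop 1: L rot3 at col 0 lands with bottom-row=0; cleared 0 line(s) (total 0); column heights now [3 3 0 0 0 0 0], max=3
Drop 2: Z rot3 at col 3 lands with bottom-row=0; cleared 0 line(s) (total 0); column heights now [3 3 0 2 3 0 0], max=3
Drop 3: O rot0 at col 3 lands with bottom-row=3; cleared 0 line(s) (total 0); column heights now [3 3 0 5 5 0 0], max=5
Test piece S rot0 at col 0 (width 3): heights before test = [3 3 0 5 5 0 0]; fits = True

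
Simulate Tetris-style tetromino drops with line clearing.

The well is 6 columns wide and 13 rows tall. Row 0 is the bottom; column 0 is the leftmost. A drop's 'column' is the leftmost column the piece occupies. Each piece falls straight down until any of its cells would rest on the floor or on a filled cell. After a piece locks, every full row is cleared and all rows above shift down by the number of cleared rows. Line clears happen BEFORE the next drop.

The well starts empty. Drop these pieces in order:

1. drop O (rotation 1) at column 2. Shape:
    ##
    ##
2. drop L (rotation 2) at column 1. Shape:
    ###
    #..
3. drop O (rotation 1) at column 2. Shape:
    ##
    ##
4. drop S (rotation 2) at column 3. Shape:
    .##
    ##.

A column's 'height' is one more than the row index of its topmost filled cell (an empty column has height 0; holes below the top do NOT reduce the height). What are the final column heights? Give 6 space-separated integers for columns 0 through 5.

Answer: 0 3 5 6 7 7

Derivation:
Drop 1: O rot1 at col 2 lands with bottom-row=0; cleared 0 line(s) (total 0); column heights now [0 0 2 2 0 0], max=2
Drop 2: L rot2 at col 1 lands with bottom-row=1; cleared 0 line(s) (total 0); column heights now [0 3 3 3 0 0], max=3
Drop 3: O rot1 at col 2 lands with bottom-row=3; cleared 0 line(s) (total 0); column heights now [0 3 5 5 0 0], max=5
Drop 4: S rot2 at col 3 lands with bottom-row=5; cleared 0 line(s) (total 0); column heights now [0 3 5 6 7 7], max=7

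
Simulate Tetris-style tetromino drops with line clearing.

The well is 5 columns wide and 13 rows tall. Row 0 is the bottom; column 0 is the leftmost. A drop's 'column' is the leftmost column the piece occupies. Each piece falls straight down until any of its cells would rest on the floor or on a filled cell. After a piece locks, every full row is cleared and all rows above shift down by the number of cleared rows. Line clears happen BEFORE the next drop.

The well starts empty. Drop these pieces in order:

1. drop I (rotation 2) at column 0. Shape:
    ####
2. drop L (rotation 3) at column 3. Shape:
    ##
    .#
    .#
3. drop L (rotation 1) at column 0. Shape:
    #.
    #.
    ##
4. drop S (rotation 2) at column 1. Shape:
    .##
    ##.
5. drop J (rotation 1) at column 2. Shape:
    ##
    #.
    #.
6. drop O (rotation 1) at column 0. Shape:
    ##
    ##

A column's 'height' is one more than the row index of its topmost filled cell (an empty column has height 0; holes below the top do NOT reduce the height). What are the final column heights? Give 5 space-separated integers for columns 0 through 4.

Drop 1: I rot2 at col 0 lands with bottom-row=0; cleared 0 line(s) (total 0); column heights now [1 1 1 1 0], max=1
Drop 2: L rot3 at col 3 lands with bottom-row=0; cleared 1 line(s) (total 1); column heights now [0 0 0 2 2], max=2
Drop 3: L rot1 at col 0 lands with bottom-row=0; cleared 0 line(s) (total 1); column heights now [3 1 0 2 2], max=3
Drop 4: S rot2 at col 1 lands with bottom-row=1; cleared 1 line(s) (total 2); column heights now [2 1 2 2 1], max=2
Drop 5: J rot1 at col 2 lands with bottom-row=2; cleared 0 line(s) (total 2); column heights now [2 1 5 5 1], max=5
Drop 6: O rot1 at col 0 lands with bottom-row=2; cleared 0 line(s) (total 2); column heights now [4 4 5 5 1], max=5

Answer: 4 4 5 5 1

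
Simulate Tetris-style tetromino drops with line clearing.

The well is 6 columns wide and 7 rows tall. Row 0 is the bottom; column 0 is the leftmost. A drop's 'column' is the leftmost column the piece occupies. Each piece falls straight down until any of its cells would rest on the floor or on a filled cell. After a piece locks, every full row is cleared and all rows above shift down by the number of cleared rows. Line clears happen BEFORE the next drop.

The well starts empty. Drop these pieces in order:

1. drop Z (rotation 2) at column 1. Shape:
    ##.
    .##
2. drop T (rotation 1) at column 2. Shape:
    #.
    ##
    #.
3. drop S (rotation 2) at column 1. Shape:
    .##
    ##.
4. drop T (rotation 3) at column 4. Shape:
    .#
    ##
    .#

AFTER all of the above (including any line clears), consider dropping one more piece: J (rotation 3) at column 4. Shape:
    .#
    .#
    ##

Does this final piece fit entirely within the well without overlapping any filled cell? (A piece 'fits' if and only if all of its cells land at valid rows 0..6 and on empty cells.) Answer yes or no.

Answer: yes

Derivation:
Drop 1: Z rot2 at col 1 lands with bottom-row=0; cleared 0 line(s) (total 0); column heights now [0 2 2 1 0 0], max=2
Drop 2: T rot1 at col 2 lands with bottom-row=2; cleared 0 line(s) (total 0); column heights now [0 2 5 4 0 0], max=5
Drop 3: S rot2 at col 1 lands with bottom-row=5; cleared 0 line(s) (total 0); column heights now [0 6 7 7 0 0], max=7
Drop 4: T rot3 at col 4 lands with bottom-row=0; cleared 0 line(s) (total 0); column heights now [0 6 7 7 2 3], max=7
Test piece J rot3 at col 4 (width 2): heights before test = [0 6 7 7 2 3]; fits = True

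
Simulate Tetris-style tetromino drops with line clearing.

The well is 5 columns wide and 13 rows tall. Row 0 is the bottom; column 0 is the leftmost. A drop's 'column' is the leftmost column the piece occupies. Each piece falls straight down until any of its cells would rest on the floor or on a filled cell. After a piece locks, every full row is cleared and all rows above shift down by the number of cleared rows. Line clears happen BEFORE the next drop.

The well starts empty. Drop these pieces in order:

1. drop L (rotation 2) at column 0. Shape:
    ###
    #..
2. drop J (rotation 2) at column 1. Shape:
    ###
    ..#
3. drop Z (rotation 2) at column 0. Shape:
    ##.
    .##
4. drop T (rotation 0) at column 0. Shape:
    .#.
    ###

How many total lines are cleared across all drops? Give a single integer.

Answer: 0

Derivation:
Drop 1: L rot2 at col 0 lands with bottom-row=0; cleared 0 line(s) (total 0); column heights now [2 2 2 0 0], max=2
Drop 2: J rot2 at col 1 lands with bottom-row=1; cleared 0 line(s) (total 0); column heights now [2 3 3 3 0], max=3
Drop 3: Z rot2 at col 0 lands with bottom-row=3; cleared 0 line(s) (total 0); column heights now [5 5 4 3 0], max=5
Drop 4: T rot0 at col 0 lands with bottom-row=5; cleared 0 line(s) (total 0); column heights now [6 7 6 3 0], max=7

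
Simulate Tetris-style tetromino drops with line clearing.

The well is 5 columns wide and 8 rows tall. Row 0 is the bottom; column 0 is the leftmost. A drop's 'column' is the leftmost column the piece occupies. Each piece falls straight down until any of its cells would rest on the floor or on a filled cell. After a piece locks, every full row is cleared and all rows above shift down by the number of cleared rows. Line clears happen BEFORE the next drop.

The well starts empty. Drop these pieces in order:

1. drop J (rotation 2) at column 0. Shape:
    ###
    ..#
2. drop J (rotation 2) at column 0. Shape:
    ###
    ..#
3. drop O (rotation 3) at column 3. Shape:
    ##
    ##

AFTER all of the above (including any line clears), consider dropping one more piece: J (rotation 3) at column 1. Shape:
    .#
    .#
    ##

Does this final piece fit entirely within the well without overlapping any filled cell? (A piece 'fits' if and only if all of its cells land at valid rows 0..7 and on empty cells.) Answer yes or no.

Drop 1: J rot2 at col 0 lands with bottom-row=0; cleared 0 line(s) (total 0); column heights now [2 2 2 0 0], max=2
Drop 2: J rot2 at col 0 lands with bottom-row=2; cleared 0 line(s) (total 0); column heights now [4 4 4 0 0], max=4
Drop 3: O rot3 at col 3 lands with bottom-row=0; cleared 1 line(s) (total 1); column heights now [3 3 3 1 1], max=3
Test piece J rot3 at col 1 (width 2): heights before test = [3 3 3 1 1]; fits = True

Answer: yes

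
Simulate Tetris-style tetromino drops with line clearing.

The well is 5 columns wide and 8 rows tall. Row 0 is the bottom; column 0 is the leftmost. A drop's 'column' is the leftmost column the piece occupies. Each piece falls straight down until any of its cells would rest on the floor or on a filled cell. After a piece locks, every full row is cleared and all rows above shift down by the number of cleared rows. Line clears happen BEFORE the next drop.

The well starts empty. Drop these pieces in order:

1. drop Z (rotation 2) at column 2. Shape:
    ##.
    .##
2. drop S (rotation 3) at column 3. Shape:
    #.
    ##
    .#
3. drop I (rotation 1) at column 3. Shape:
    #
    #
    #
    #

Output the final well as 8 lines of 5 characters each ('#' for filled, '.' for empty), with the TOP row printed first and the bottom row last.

Drop 1: Z rot2 at col 2 lands with bottom-row=0; cleared 0 line(s) (total 0); column heights now [0 0 2 2 1], max=2
Drop 2: S rot3 at col 3 lands with bottom-row=1; cleared 0 line(s) (total 0); column heights now [0 0 2 4 3], max=4
Drop 3: I rot1 at col 3 lands with bottom-row=4; cleared 0 line(s) (total 0); column heights now [0 0 2 8 3], max=8

Answer: ...#.
...#.
...#.
...#.
...#.
...##
..###
...##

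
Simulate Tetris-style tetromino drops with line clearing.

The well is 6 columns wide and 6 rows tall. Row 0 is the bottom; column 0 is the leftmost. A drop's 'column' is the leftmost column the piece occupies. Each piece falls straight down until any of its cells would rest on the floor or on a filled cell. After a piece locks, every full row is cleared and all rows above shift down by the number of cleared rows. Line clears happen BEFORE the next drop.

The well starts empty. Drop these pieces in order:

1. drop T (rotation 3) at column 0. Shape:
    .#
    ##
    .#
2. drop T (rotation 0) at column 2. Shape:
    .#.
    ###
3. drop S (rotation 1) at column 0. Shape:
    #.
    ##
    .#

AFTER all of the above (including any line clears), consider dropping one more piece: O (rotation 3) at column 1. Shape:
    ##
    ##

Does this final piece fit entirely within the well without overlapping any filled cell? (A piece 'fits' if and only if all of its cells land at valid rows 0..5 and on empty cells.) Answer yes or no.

Drop 1: T rot3 at col 0 lands with bottom-row=0; cleared 0 line(s) (total 0); column heights now [2 3 0 0 0 0], max=3
Drop 2: T rot0 at col 2 lands with bottom-row=0; cleared 0 line(s) (total 0); column heights now [2 3 1 2 1 0], max=3
Drop 3: S rot1 at col 0 lands with bottom-row=3; cleared 0 line(s) (total 0); column heights now [6 5 1 2 1 0], max=6
Test piece O rot3 at col 1 (width 2): heights before test = [6 5 1 2 1 0]; fits = False

Answer: no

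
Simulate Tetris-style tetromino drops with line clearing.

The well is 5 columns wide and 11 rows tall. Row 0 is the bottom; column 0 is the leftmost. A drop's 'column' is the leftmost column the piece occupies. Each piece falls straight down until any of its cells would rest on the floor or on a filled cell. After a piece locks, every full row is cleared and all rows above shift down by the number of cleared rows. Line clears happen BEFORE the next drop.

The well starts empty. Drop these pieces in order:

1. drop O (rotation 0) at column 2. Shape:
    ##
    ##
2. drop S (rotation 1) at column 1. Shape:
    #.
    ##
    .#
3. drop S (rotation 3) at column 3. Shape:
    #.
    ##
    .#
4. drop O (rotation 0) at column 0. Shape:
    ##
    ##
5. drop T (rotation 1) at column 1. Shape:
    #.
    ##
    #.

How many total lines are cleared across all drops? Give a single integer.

Drop 1: O rot0 at col 2 lands with bottom-row=0; cleared 0 line(s) (total 0); column heights now [0 0 2 2 0], max=2
Drop 2: S rot1 at col 1 lands with bottom-row=2; cleared 0 line(s) (total 0); column heights now [0 5 4 2 0], max=5
Drop 3: S rot3 at col 3 lands with bottom-row=1; cleared 0 line(s) (total 0); column heights now [0 5 4 4 3], max=5
Drop 4: O rot0 at col 0 lands with bottom-row=5; cleared 0 line(s) (total 0); column heights now [7 7 4 4 3], max=7
Drop 5: T rot1 at col 1 lands with bottom-row=7; cleared 0 line(s) (total 0); column heights now [7 10 9 4 3], max=10

Answer: 0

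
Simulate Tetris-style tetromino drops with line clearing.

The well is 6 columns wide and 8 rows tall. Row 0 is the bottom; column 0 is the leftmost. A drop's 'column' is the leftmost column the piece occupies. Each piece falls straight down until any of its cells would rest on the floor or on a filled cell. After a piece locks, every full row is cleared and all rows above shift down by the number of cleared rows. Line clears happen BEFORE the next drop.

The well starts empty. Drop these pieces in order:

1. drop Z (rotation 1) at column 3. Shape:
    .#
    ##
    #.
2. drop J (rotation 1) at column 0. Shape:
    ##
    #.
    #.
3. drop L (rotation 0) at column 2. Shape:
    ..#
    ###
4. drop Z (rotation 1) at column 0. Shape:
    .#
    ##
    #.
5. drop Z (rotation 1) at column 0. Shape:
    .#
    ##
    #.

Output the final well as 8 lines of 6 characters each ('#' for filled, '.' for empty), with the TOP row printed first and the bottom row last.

Drop 1: Z rot1 at col 3 lands with bottom-row=0; cleared 0 line(s) (total 0); column heights now [0 0 0 2 3 0], max=3
Drop 2: J rot1 at col 0 lands with bottom-row=0; cleared 0 line(s) (total 0); column heights now [3 3 0 2 3 0], max=3
Drop 3: L rot0 at col 2 lands with bottom-row=3; cleared 0 line(s) (total 0); column heights now [3 3 4 4 5 0], max=5
Drop 4: Z rot1 at col 0 lands with bottom-row=3; cleared 0 line(s) (total 0); column heights now [5 6 4 4 5 0], max=6
Drop 5: Z rot1 at col 0 lands with bottom-row=5; cleared 0 line(s) (total 0); column heights now [7 8 4 4 5 0], max=8

Answer: .#....
##....
##....
##..#.
#.###.
##..#.
#..##.
#..#..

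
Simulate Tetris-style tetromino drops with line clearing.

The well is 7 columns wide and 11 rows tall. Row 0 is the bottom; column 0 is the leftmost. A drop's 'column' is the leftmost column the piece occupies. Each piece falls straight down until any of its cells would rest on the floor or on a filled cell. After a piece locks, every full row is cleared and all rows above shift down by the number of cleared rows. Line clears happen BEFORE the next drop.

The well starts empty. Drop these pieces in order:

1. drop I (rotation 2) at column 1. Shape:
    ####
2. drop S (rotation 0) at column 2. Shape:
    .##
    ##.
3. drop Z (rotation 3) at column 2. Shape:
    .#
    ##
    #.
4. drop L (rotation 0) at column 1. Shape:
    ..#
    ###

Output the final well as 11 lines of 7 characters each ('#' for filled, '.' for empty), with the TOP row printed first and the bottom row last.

Drop 1: I rot2 at col 1 lands with bottom-row=0; cleared 0 line(s) (total 0); column heights now [0 1 1 1 1 0 0], max=1
Drop 2: S rot0 at col 2 lands with bottom-row=1; cleared 0 line(s) (total 0); column heights now [0 1 2 3 3 0 0], max=3
Drop 3: Z rot3 at col 2 lands with bottom-row=2; cleared 0 line(s) (total 0); column heights now [0 1 4 5 3 0 0], max=5
Drop 4: L rot0 at col 1 lands with bottom-row=5; cleared 0 line(s) (total 0); column heights now [0 6 6 7 3 0 0], max=7

Answer: .......
.......
.......
.......
...#...
.###...
...#...
..##...
..###..
..##...
.####..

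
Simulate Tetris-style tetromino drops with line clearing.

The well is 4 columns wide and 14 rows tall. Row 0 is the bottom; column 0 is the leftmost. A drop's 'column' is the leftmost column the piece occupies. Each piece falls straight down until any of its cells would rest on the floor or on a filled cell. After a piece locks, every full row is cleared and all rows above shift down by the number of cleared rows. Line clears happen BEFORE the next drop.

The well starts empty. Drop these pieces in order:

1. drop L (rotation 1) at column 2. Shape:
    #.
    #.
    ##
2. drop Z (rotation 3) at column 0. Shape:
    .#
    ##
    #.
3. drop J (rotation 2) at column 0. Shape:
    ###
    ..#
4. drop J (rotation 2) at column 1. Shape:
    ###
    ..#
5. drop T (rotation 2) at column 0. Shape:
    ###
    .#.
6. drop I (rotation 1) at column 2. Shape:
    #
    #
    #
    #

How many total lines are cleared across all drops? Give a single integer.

Drop 1: L rot1 at col 2 lands with bottom-row=0; cleared 0 line(s) (total 0); column heights now [0 0 3 1], max=3
Drop 2: Z rot3 at col 0 lands with bottom-row=0; cleared 0 line(s) (total 0); column heights now [2 3 3 1], max=3
Drop 3: J rot2 at col 0 lands with bottom-row=3; cleared 0 line(s) (total 0); column heights now [5 5 5 1], max=5
Drop 4: J rot2 at col 1 lands with bottom-row=4; cleared 1 line(s) (total 1); column heights now [2 5 5 5], max=5
Drop 5: T rot2 at col 0 lands with bottom-row=5; cleared 0 line(s) (total 1); column heights now [7 7 7 5], max=7
Drop 6: I rot1 at col 2 lands with bottom-row=7; cleared 0 line(s) (total 1); column heights now [7 7 11 5], max=11

Answer: 1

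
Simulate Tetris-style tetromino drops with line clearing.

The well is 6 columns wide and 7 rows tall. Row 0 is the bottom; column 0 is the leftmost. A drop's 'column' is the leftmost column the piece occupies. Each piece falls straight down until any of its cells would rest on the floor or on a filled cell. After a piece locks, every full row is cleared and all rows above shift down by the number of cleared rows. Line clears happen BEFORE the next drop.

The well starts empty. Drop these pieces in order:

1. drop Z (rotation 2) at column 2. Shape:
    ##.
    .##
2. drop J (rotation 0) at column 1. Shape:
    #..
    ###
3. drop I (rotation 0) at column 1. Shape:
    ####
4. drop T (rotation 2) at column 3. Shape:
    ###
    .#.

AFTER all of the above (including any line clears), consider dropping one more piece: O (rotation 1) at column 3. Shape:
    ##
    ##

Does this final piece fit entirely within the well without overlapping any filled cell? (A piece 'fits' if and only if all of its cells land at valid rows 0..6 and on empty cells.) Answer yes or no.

Drop 1: Z rot2 at col 2 lands with bottom-row=0; cleared 0 line(s) (total 0); column heights now [0 0 2 2 1 0], max=2
Drop 2: J rot0 at col 1 lands with bottom-row=2; cleared 0 line(s) (total 0); column heights now [0 4 3 3 1 0], max=4
Drop 3: I rot0 at col 1 lands with bottom-row=4; cleared 0 line(s) (total 0); column heights now [0 5 5 5 5 0], max=5
Drop 4: T rot2 at col 3 lands with bottom-row=5; cleared 0 line(s) (total 0); column heights now [0 5 5 7 7 7], max=7
Test piece O rot1 at col 3 (width 2): heights before test = [0 5 5 7 7 7]; fits = False

Answer: no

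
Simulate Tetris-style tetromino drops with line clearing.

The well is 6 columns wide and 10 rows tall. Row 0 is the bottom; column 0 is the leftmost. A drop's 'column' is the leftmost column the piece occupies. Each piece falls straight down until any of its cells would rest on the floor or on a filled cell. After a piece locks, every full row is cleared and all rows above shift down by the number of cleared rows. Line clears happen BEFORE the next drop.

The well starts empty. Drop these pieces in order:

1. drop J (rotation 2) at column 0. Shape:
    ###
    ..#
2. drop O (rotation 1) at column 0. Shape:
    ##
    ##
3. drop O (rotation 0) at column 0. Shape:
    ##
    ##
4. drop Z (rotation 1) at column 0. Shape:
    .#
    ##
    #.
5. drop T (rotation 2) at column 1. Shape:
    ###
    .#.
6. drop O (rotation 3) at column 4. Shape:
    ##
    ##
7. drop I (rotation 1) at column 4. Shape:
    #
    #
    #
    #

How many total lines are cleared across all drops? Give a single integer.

Drop 1: J rot2 at col 0 lands with bottom-row=0; cleared 0 line(s) (total 0); column heights now [2 2 2 0 0 0], max=2
Drop 2: O rot1 at col 0 lands with bottom-row=2; cleared 0 line(s) (total 0); column heights now [4 4 2 0 0 0], max=4
Drop 3: O rot0 at col 0 lands with bottom-row=4; cleared 0 line(s) (total 0); column heights now [6 6 2 0 0 0], max=6
Drop 4: Z rot1 at col 0 lands with bottom-row=6; cleared 0 line(s) (total 0); column heights now [8 9 2 0 0 0], max=9
Drop 5: T rot2 at col 1 lands with bottom-row=8; cleared 0 line(s) (total 0); column heights now [8 10 10 10 0 0], max=10
Drop 6: O rot3 at col 4 lands with bottom-row=0; cleared 0 line(s) (total 0); column heights now [8 10 10 10 2 2], max=10
Drop 7: I rot1 at col 4 lands with bottom-row=2; cleared 0 line(s) (total 0); column heights now [8 10 10 10 6 2], max=10

Answer: 0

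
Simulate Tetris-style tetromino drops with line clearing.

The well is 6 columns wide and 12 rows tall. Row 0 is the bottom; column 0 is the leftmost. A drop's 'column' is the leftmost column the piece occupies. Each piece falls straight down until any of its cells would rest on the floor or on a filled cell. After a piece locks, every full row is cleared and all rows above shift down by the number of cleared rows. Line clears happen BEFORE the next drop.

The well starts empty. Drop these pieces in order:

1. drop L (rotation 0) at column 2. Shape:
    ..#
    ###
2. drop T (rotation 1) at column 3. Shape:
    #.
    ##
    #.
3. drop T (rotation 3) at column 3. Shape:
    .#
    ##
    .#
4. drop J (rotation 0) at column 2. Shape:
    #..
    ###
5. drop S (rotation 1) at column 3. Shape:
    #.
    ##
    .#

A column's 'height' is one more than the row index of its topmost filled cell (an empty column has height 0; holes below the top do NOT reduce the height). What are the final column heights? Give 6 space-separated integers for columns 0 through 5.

Answer: 0 0 8 10 9 0

Derivation:
Drop 1: L rot0 at col 2 lands with bottom-row=0; cleared 0 line(s) (total 0); column heights now [0 0 1 1 2 0], max=2
Drop 2: T rot1 at col 3 lands with bottom-row=1; cleared 0 line(s) (total 0); column heights now [0 0 1 4 3 0], max=4
Drop 3: T rot3 at col 3 lands with bottom-row=3; cleared 0 line(s) (total 0); column heights now [0 0 1 5 6 0], max=6
Drop 4: J rot0 at col 2 lands with bottom-row=6; cleared 0 line(s) (total 0); column heights now [0 0 8 7 7 0], max=8
Drop 5: S rot1 at col 3 lands with bottom-row=7; cleared 0 line(s) (total 0); column heights now [0 0 8 10 9 0], max=10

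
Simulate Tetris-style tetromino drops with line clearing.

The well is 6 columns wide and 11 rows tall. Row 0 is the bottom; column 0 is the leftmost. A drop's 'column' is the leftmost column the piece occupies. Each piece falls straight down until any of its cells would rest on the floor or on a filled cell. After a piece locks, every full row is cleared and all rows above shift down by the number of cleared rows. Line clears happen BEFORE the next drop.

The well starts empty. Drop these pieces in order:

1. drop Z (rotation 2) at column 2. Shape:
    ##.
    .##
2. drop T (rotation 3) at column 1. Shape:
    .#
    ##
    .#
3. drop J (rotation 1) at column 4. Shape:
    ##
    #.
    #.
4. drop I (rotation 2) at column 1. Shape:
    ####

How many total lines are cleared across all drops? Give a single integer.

Drop 1: Z rot2 at col 2 lands with bottom-row=0; cleared 0 line(s) (total 0); column heights now [0 0 2 2 1 0], max=2
Drop 2: T rot3 at col 1 lands with bottom-row=2; cleared 0 line(s) (total 0); column heights now [0 4 5 2 1 0], max=5
Drop 3: J rot1 at col 4 lands with bottom-row=1; cleared 0 line(s) (total 0); column heights now [0 4 5 2 4 4], max=5
Drop 4: I rot2 at col 1 lands with bottom-row=5; cleared 0 line(s) (total 0); column heights now [0 6 6 6 6 4], max=6

Answer: 0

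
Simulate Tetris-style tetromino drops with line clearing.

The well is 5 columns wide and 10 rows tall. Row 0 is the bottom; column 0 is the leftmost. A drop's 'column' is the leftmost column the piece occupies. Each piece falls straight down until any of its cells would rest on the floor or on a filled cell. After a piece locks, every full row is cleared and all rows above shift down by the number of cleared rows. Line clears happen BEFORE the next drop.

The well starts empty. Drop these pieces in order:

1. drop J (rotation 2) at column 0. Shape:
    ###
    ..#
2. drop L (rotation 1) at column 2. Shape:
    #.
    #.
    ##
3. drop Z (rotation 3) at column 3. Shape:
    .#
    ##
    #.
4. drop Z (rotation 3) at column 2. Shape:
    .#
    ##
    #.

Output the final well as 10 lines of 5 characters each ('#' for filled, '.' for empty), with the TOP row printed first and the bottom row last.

Answer: .....
.....
...#.
..##.
..#.#
..###
..##.
..##.
###..
..#..

Derivation:
Drop 1: J rot2 at col 0 lands with bottom-row=0; cleared 0 line(s) (total 0); column heights now [2 2 2 0 0], max=2
Drop 2: L rot1 at col 2 lands with bottom-row=2; cleared 0 line(s) (total 0); column heights now [2 2 5 3 0], max=5
Drop 3: Z rot3 at col 3 lands with bottom-row=3; cleared 0 line(s) (total 0); column heights now [2 2 5 5 6], max=6
Drop 4: Z rot3 at col 2 lands with bottom-row=5; cleared 0 line(s) (total 0); column heights now [2 2 7 8 6], max=8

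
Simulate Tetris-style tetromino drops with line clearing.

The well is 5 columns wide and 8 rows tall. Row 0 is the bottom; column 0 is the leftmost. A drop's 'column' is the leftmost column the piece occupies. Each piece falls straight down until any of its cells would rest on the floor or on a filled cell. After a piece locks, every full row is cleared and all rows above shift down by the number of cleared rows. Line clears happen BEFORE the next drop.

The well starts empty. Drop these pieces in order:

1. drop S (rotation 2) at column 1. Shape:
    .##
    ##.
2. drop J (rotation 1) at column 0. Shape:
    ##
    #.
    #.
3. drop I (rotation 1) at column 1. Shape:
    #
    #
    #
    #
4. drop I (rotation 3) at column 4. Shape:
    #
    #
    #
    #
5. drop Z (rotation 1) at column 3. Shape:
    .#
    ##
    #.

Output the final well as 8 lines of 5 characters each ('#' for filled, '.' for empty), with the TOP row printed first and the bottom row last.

Drop 1: S rot2 at col 1 lands with bottom-row=0; cleared 0 line(s) (total 0); column heights now [0 1 2 2 0], max=2
Drop 2: J rot1 at col 0 lands with bottom-row=0; cleared 0 line(s) (total 0); column heights now [3 3 2 2 0], max=3
Drop 3: I rot1 at col 1 lands with bottom-row=3; cleared 0 line(s) (total 0); column heights now [3 7 2 2 0], max=7
Drop 4: I rot3 at col 4 lands with bottom-row=0; cleared 0 line(s) (total 0); column heights now [3 7 2 2 4], max=7
Drop 5: Z rot1 at col 3 lands with bottom-row=3; cleared 0 line(s) (total 0); column heights now [3 7 2 5 6], max=7

Answer: .....
.#...
.#..#
.#.##
.#.##
##..#
#.###
###.#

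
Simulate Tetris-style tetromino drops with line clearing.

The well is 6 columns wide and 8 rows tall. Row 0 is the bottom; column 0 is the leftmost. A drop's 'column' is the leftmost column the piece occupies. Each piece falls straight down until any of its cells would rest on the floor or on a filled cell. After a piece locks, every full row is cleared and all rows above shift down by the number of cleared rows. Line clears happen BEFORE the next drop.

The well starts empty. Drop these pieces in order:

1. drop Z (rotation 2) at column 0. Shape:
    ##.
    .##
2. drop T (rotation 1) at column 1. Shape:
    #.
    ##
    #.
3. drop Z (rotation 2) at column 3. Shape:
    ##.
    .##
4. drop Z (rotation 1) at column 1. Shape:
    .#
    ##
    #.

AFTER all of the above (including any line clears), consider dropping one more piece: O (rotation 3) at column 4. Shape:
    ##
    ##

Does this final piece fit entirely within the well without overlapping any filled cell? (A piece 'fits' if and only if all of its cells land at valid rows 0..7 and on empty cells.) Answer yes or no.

Drop 1: Z rot2 at col 0 lands with bottom-row=0; cleared 0 line(s) (total 0); column heights now [2 2 1 0 0 0], max=2
Drop 2: T rot1 at col 1 lands with bottom-row=2; cleared 0 line(s) (total 0); column heights now [2 5 4 0 0 0], max=5
Drop 3: Z rot2 at col 3 lands with bottom-row=0; cleared 0 line(s) (total 0); column heights now [2 5 4 2 2 1], max=5
Drop 4: Z rot1 at col 1 lands with bottom-row=5; cleared 0 line(s) (total 0); column heights now [2 7 8 2 2 1], max=8
Test piece O rot3 at col 4 (width 2): heights before test = [2 7 8 2 2 1]; fits = True

Answer: yes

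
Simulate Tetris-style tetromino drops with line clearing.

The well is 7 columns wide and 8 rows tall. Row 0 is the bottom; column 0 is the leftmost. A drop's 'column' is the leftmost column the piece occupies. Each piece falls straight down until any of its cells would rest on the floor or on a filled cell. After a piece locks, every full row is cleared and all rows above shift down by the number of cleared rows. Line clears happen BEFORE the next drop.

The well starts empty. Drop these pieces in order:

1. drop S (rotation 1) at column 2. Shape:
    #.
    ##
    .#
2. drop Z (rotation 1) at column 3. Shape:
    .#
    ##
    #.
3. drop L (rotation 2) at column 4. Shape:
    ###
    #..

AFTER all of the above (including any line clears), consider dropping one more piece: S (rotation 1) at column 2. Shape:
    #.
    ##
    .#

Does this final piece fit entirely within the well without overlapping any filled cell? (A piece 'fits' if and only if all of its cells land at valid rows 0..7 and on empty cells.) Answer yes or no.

Answer: yes

Derivation:
Drop 1: S rot1 at col 2 lands with bottom-row=0; cleared 0 line(s) (total 0); column heights now [0 0 3 2 0 0 0], max=3
Drop 2: Z rot1 at col 3 lands with bottom-row=2; cleared 0 line(s) (total 0); column heights now [0 0 3 4 5 0 0], max=5
Drop 3: L rot2 at col 4 lands with bottom-row=5; cleared 0 line(s) (total 0); column heights now [0 0 3 4 7 7 7], max=7
Test piece S rot1 at col 2 (width 2): heights before test = [0 0 3 4 7 7 7]; fits = True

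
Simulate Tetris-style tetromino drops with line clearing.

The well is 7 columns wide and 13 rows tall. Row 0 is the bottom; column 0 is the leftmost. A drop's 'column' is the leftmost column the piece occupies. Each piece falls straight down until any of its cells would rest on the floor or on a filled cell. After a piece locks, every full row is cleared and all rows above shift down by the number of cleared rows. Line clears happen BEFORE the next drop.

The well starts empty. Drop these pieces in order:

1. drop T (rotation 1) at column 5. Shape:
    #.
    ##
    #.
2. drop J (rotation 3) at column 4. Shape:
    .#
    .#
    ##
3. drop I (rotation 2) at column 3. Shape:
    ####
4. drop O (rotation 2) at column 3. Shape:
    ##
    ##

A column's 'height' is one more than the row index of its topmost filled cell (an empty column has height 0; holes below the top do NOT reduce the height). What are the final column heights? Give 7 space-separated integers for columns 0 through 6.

Answer: 0 0 0 9 9 7 7

Derivation:
Drop 1: T rot1 at col 5 lands with bottom-row=0; cleared 0 line(s) (total 0); column heights now [0 0 0 0 0 3 2], max=3
Drop 2: J rot3 at col 4 lands with bottom-row=3; cleared 0 line(s) (total 0); column heights now [0 0 0 0 4 6 2], max=6
Drop 3: I rot2 at col 3 lands with bottom-row=6; cleared 0 line(s) (total 0); column heights now [0 0 0 7 7 7 7], max=7
Drop 4: O rot2 at col 3 lands with bottom-row=7; cleared 0 line(s) (total 0); column heights now [0 0 0 9 9 7 7], max=9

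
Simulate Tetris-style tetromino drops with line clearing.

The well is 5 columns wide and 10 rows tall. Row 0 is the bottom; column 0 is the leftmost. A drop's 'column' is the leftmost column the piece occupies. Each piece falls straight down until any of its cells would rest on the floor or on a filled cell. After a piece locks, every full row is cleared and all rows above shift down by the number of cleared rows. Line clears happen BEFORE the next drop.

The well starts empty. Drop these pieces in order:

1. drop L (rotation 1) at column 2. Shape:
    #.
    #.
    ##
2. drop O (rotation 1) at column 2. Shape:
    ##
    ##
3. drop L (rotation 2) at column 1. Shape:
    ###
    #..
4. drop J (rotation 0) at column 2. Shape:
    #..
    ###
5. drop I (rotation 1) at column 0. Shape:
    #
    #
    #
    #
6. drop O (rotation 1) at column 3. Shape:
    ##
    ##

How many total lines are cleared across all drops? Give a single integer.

Drop 1: L rot1 at col 2 lands with bottom-row=0; cleared 0 line(s) (total 0); column heights now [0 0 3 1 0], max=3
Drop 2: O rot1 at col 2 lands with bottom-row=3; cleared 0 line(s) (total 0); column heights now [0 0 5 5 0], max=5
Drop 3: L rot2 at col 1 lands with bottom-row=4; cleared 0 line(s) (total 0); column heights now [0 6 6 6 0], max=6
Drop 4: J rot0 at col 2 lands with bottom-row=6; cleared 0 line(s) (total 0); column heights now [0 6 8 7 7], max=8
Drop 5: I rot1 at col 0 lands with bottom-row=0; cleared 0 line(s) (total 0); column heights now [4 6 8 7 7], max=8
Drop 6: O rot1 at col 3 lands with bottom-row=7; cleared 0 line(s) (total 0); column heights now [4 6 8 9 9], max=9

Answer: 0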